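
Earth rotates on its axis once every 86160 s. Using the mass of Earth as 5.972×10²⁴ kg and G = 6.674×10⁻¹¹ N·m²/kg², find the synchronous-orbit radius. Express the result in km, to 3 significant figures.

μ = GM = 6.674×10⁻¹¹ × 5.972×10²⁴ = 3.986×10¹⁴ m³/s².
A synchronous orbit has period T, so by Kepler's third law a = (μT²/4π²)^(1/3).
μT²/4π² = 3.986×10¹⁴ × (8.616×10⁴)² / 39.48 = 7.495×10²² m³.
a = 4.216×10⁷ m = 42162 km.

r_sync ≈ 42200 km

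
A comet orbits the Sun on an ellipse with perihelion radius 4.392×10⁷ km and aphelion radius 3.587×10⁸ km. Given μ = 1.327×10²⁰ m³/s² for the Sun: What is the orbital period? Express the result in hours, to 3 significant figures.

T ≈ 13700 hours

Semi-major axis a = (r_p + r_a)/2 = (4.3920×10⁷ + 3.5870×10⁸)/2 = 2.0131×10⁸ km = 2.013×10¹¹ m.
By Kepler's third law T = 2π√(a³/μ) = 2π × 7.841×10⁶ = 4.927×10⁷ s.
= 13680 hours.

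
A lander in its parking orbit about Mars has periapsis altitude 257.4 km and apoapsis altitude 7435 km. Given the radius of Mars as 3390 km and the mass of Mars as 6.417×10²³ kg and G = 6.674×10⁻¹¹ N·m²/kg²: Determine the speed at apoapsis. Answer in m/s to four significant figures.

μ = GM = 6.674×10⁻¹¹ × 6.417×10²³ = 4.283×10¹³ m³/s².
r_p = 3390 + 257.4 = 3647.4 km = 3.6474×10⁶ m.
r_a = 3390 + 7435 = 10825 km = 1.0825×10⁷ m.
Semi-major axis a = (r_p + r_a)/2 = 7236.2 km = 7.236×10⁶ m.
Vis-viva: v² = μ(2/r − 1/a) = 4.283×10¹³ × (1.848×10⁻⁷ − 1.382×10⁻⁷) = 1.994×10⁶ m²/s².
v = 1412 m/s.

v ≈ 1412 m/s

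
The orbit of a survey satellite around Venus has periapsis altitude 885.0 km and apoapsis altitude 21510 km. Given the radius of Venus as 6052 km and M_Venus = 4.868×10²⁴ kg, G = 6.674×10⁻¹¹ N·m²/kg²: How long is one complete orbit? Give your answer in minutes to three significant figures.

μ = GM = 6.674×10⁻¹¹ × 4.868×10²⁴ = 3.249×10¹⁴ m³/s².
r_p = 6052 + 885.0 = 6937.0 km = 6.9370×10⁶ m.
r_a = 6052 + 21510 = 27562 km = 2.7562×10⁷ m.
Semi-major axis a = (r_p + r_a)/2 = (6937.0 + 27562)/2 = 17250 km = 1.725×10⁷ m.
By Kepler's third law T = 2π√(a³/μ) = 2π × 3.975×10³ = 2.497×10⁴ s.
= 416.2 minutes.

T ≈ 416 minutes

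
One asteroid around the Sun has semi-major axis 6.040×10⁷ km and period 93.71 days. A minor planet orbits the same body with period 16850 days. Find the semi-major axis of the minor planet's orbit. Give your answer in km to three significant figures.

a₂ ≈ 1.92×10⁹ km

Kepler's third law: a³ ∝ T², so a₂ = a₁ (T₂/T₁)^(2/3).
T₂/T₁ = 179.8, (T₂/T₁)^(2/3) = 31.86.
a₂ = 6.040×10⁷ × 31.86 = 1.924×10⁹ km.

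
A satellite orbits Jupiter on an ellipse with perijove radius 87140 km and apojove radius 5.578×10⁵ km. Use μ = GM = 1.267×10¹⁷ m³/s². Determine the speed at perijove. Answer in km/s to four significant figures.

Semi-major axis a = (r_p + r_a)/2 = 3.2247×10⁵ km = 3.225×10⁸ m.
Vis-viva: v² = μ(2/r − 1/a) = 1.267×10¹⁷ × (2.295×10⁻⁸ − 3.101×10⁻⁹) = 2.515×10⁹ m²/s².
v = 50150 m/s = 50.15 km/s.

v ≈ 50.15 km/s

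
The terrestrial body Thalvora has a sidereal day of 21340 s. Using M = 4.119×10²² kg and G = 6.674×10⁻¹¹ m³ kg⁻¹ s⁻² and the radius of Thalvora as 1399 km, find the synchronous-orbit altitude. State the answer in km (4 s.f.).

h_sync ≈ 1766 km

μ = GM = 6.674×10⁻¹¹ × 4.119×10²² = 2.749×10¹² m³/s².
A synchronous orbit has period T, so by Kepler's third law a = (μT²/4π²)^(1/3).
μT²/4π² = 2.749×10¹² × (2.134×10⁴)² / 39.48 = 3.171×10¹⁹ m³.
a = 3.165×10⁶ m = 3165.2 km.
Altitude h = a − R = 3165.2 − 1399 = 1766.2 km.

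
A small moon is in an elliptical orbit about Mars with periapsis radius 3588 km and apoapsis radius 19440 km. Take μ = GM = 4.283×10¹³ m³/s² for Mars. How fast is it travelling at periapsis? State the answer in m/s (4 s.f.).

Semi-major axis a = (r_p + r_a)/2 = 11514 km = 1.151×10⁷ m.
Vis-viva: v² = μ(2/r − 1/a) = 4.283×10¹³ × (5.574×10⁻⁷ − 8.685×10⁻⁸) = 2.015×10⁷ m²/s².
v = 4489 m/s.

v ≈ 4489 m/s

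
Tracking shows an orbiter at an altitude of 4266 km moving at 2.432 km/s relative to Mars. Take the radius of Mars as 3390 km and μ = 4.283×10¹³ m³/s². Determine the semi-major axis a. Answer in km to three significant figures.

a ≈ 8120 km

r = 3390 + 4266 = 7656.0 km = 7.656×10⁶ m.
Vis-viva rearranged: 1/a = 2/r − v²/μ = 2.612×10⁻⁷ − 1.381×10⁻⁷ = 1.231×10⁻⁷ m⁻¹.
a = 8.121×10⁶ m = 8121.0 km.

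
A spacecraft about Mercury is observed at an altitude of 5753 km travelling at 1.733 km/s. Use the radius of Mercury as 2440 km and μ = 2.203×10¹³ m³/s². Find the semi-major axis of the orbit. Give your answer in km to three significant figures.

a ≈ 9280 km

r = 2440 + 5753 = 8193.0 km = 8.193×10⁶ m.
Vis-viva rearranged: 1/a = 2/r − v²/μ = 2.441×10⁻⁷ − 1.363×10⁻⁷ = 1.078×10⁻⁷ m⁻¹.
a = 9.278×10⁶ m = 9277.9 km.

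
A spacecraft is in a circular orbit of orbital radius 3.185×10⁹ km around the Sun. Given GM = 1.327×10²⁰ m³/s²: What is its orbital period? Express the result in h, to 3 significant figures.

T ≈ 861000 h

r = 3.185×10⁹ km = 3.185×10¹² m.
Kepler's third law: T = 2π√(r³/μ) = 2π√((3.185×10¹²)³ / 1.327×10²⁰).
r³/μ = 2.435×10¹⁷ s², so T = 2π × 4.934×10⁸ = 3.100×10⁹ s.
Converting: 3.100×10⁹ s ÷ 3600 = 8.612×10⁵ h.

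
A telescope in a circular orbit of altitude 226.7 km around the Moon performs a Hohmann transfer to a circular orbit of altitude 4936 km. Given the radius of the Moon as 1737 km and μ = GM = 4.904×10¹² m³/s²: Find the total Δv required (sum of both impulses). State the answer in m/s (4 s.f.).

r₁ = 1737 + 226.7 = 1963.7 km = 1.9637×10⁶ m.
r₂ = 1737 + 4936 = 6673.0 km = 6.6730×10⁶ m.
Transfer ellipse a_t = (r₁ + r₂)/2 = 4.318×10⁶ m.
At r₁: circular v_c1 = √(μ/r₁) = 1580 m/s; transfer-perilune v_p = √[μ(2/r₁ − 1/a_t)] = 1964 m/s.
Δv₁ = v_p − v_c1 = 384.1 m/s.
At r₂: circular v_c2 = √(μ/r₂) = 857.3 m/s; transfer-apolune v_a = √[μ(2/r₂ − 1/a_t)] = 578.1 m/s.
Δv₂ = v_c2 − v_a = 279.2 m/s.
Total Δv = Δv₁ + Δv₂ = 663.3 m/s.

Δv_total ≈ 663.3 m/s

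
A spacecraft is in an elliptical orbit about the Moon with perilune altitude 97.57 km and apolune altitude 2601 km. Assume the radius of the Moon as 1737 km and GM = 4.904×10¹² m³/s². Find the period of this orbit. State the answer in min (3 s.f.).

T ≈ 256 min

r_p = 1737 + 97.57 = 1834.6 km = 1.8346×10⁶ m.
r_a = 1737 + 2601 = 4338.0 km = 4.3380×10⁶ m.
Semi-major axis a = (r_p + r_a)/2 = (1834.6 + 4338.0)/2 = 3086.3 km = 3.086×10⁶ m.
By Kepler's third law T = 2π√(a³/μ) = 2π × 2.448×10³ = 1.538×10⁴ s.
= 256.4 min.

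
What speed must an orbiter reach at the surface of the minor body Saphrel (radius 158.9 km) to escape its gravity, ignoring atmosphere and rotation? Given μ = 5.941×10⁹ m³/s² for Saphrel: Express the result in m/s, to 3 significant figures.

v_esc ≈ 273 m/s

r = R = 1.589×10⁵ m.
Escape speed v_esc = √(2μ/r) = √(2 × 5.941×10⁹ / 1.589×10⁵) = √(7.478×10⁴) = 273.5 m/s.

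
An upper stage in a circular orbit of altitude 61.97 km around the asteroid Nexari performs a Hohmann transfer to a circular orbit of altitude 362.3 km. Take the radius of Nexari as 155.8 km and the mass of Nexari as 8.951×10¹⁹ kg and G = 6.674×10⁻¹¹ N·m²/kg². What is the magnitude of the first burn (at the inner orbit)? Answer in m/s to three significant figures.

Δv ≈ 30.9 m/s

μ = GM = 6.674×10⁻¹¹ × 8.951×10¹⁹ = 5.974×10⁹ m³/s².
r₁ = 155.8 + 61.97 = 217.77 km = 2.1777×10⁵ m.
r₂ = 155.8 + 362.3 = 518.10 km = 5.1810×10⁵ m.
Transfer ellipse a_t = (r₁ + r₂)/2 = 3.679×10⁵ m.
At r₁: circular v_c1 = √(μ/r₁) = 165.6 m/s; transfer-periapsis v_p = √[μ(2/r₁ − 1/a_t)] = 196.5 m/s.
Δv₁ = v_p − v_c1 = 30.91 m/s.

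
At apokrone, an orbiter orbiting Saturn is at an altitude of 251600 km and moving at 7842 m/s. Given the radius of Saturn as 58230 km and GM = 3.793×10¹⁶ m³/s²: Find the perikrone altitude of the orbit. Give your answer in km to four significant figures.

perikrone altitude ≈ 45690 km

r_a = 58230 + 251600 = 3.0983×10⁵ km = 3.098×10⁸ m.
Specific energy ε = v²/2 − μ/r = -9.167×10⁷ J/kg, so a = −μ/(2ε) = 2.069×10⁸ m.
The apsides satisfy r_p + r_a = 2a, so the perikrone radius is 2a − r_a = 1.039×10⁸ m = 1.0392×10⁵ km.
Perikrone altitude = 1.0392×10⁵ − 58230 = 45691 km.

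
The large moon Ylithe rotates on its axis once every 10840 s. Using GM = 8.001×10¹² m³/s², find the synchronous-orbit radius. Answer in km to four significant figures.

r_sync ≈ 2877 km

A synchronous orbit has period T, so by Kepler's third law a = (μT²/4π²)^(1/3).
μT²/4π² = 8.001×10¹² × (1.084×10⁴)² / 39.48 = 2.381×10¹⁹ m³.
a = 2.877×10⁶ m = 2877.1 km.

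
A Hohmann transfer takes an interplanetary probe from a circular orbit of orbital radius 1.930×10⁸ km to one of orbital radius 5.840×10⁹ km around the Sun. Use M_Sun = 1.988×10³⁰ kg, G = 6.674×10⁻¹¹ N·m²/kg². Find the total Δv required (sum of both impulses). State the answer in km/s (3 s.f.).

Δv_total ≈ 13.8 km/s

μ = GM = 6.674×10⁻¹¹ × 1.988×10³⁰ = 1.327×10²⁰ m³/s².
r₁ = 1.930×10⁸ km = 1.930×10¹¹ m.
r₂ = 5.840×10⁹ km = 5.840×10¹² m.
Transfer ellipse a_t = (r₁ + r₂)/2 = 3.016×10¹² m.
At r₁: circular v_c1 = √(μ/r₁) = 26220 m/s; transfer-perihelion v_p = √[μ(2/r₁ − 1/a_t)] = 36480 m/s.
Δv₁ = v_p − v_c1 = 10260 m/s.
At r₂: circular v_c2 = √(μ/r₂) = 4766 m/s; transfer-aphelion v_a = √[μ(2/r₂ − 1/a_t)] = 1206 m/s.
Δv₂ = v_c2 − v_a = 3561 m/s.
Total Δv = Δv₁ + Δv₂ = 13820 m/s = 13.82 km/s.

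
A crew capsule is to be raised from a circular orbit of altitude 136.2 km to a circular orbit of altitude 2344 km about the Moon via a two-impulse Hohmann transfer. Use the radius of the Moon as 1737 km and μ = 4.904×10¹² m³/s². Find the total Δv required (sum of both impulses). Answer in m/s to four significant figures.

Δv_total ≈ 503.0 m/s

r₁ = 1737 + 136.2 = 1873.2 km = 1.8732×10⁶ m.
r₂ = 1737 + 2344 = 4081.0 km = 4.0810×10⁶ m.
Transfer ellipse a_t = (r₁ + r₂)/2 = 2.977×10⁶ m.
At r₁: circular v_c1 = √(μ/r₁) = 1618 m/s; transfer-perilune v_p = √[μ(2/r₁ − 1/a_t)] = 1894 m/s.
Δv₁ = v_p − v_c1 = 276.4 m/s.
At r₂: circular v_c2 = √(μ/r₂) = 1096 m/s; transfer-apolune v_a = √[μ(2/r₂ − 1/a_t)] = 869.5 m/s.
Δv₂ = v_c2 − v_a = 226.7 m/s.
Total Δv = Δv₁ + Δv₂ = 503.0 m/s.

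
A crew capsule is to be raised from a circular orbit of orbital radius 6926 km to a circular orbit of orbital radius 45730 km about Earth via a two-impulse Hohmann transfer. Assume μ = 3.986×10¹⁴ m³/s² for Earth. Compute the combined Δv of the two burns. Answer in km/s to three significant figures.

Δv_total ≈ 3.85 km/s

r₁ = 6926 km = 6.926×10⁶ m.
r₂ = 45730 km = 4.573×10⁷ m.
Transfer ellipse a_t = (r₁ + r₂)/2 = 2.633×10⁷ m.
At r₁: circular v_c1 = √(μ/r₁) = 7586 m/s; transfer-perigee v_p = √[μ(2/r₁ − 1/a_t)] = 9998 m/s.
Δv₁ = v_p − v_c1 = 2412 m/s.
At r₂: circular v_c2 = √(μ/r₂) = 2952 m/s; transfer-apogee v_a = √[μ(2/r₂ − 1/a_t)] = 1514 m/s.
Δv₂ = v_c2 − v_a = 1438 m/s.
Total Δv = Δv₁ + Δv₂ = 3850 m/s = 3.850 km/s.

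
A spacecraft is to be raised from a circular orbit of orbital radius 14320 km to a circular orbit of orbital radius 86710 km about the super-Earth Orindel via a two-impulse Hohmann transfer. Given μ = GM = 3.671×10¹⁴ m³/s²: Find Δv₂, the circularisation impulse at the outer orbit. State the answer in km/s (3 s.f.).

r₁ = 14320 km = 1.432×10⁷ m.
r₂ = 86710 km = 8.671×10⁷ m.
Transfer ellipse a_t = (r₁ + r₂)/2 = 5.052×10⁷ m.
At r₁: circular v_c1 = √(μ/r₁) = 5063 m/s; transfer-periapsis v_p = √[μ(2/r₁ − 1/a_t)] = 6634 m/s.
At r₂: circular v_c2 = √(μ/r₂) = 2058 m/s; transfer-apoapsis v_a = √[μ(2/r₂ − 1/a_t)] = 1096 m/s.
Δv₂ = v_c2 − v_a = 962.1 m/s.
= 0.9621 km/s.

Δv ≈ 0.962 km/s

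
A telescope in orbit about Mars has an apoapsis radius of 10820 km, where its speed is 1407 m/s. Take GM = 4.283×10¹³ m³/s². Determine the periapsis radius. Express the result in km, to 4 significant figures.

r_a = 1.082×10⁷ m.
Specific energy ε = v²/2 − μ/r = -2.969×10⁶ J/kg, so a = −μ/(2ε) = 7.214×10⁶ m.
The apsides satisfy r_p + r_a = 2a, so the periapsis radius is 2a − r_a = 3.608×10⁶ m = 3607.7 km.

periapsis radius ≈ 3608 km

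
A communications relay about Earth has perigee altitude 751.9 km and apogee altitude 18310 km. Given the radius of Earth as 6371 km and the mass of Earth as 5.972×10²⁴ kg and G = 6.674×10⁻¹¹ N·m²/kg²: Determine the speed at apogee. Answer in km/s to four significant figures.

v ≈ 2.690 km/s

μ = GM = 6.674×10⁻¹¹ × 5.972×10²⁴ = 3.986×10¹⁴ m³/s².
r_p = 6371 + 751.9 = 7122.9 km = 7.1229×10⁶ m.
r_a = 6371 + 18310 = 24681 km = 2.4681×10⁷ m.
Semi-major axis a = (r_p + r_a)/2 = 15902 km = 1.590×10⁷ m.
Vis-viva: v² = μ(2/r − 1/a) = 3.986×10¹⁴ × (8.103×10⁻⁸ − 6.289×10⁻⁸) = 7.234×10⁶ m²/s².
v = 2690 m/s = 2.690 km/s.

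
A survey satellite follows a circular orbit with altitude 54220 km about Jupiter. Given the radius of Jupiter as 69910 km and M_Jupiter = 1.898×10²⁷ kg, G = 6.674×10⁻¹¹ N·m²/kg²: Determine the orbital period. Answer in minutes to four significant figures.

T ≈ 406.9 minutes

μ = GM = 6.674×10⁻¹¹ × 1.898×10²⁷ = 1.267×10¹⁷ m³/s².
r = 69910 + 54220 = 124130 km = 1.2413×10⁸ m.
Kepler's third law: T = 2π√(r³/μ) = 2π√((1.241×10⁸)³ / 1.267×10¹⁷).
r³/μ = 1.510×10⁷ s², so T = 2π × 3.886×10³ = 2.441×10⁴ s.
Converting: 2.441×10⁴ s ÷ 60.00 = 406.9 minutes.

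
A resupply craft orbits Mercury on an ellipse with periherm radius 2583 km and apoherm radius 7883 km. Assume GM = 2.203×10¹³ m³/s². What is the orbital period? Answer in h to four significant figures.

Semi-major axis a = (r_p + r_a)/2 = (2583.0 + 7883.0)/2 = 5233.0 km = 5.233×10⁶ m.
By Kepler's third law T = 2π√(a³/μ) = 2π × 2.550×10³ = 1.603×10⁴ s.
= 4.451 h.

T ≈ 4.451 h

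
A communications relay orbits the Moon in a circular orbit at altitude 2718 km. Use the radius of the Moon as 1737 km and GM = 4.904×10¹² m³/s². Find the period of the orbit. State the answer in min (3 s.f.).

T ≈ 445 min

r = 1737 + 2718 = 4455.0 km = 4.4550×10⁶ m.
Kepler's third law: T = 2π√(r³/μ) = 2π√((4.455×10⁶)³ / 4.904×10¹²).
r³/μ = 1.803×10⁷ s², so T = 2π × 4.246×10³ = 2.668×10⁴ s.
Converting: 2.668×10⁴ s ÷ 60.00 = 444.7 min.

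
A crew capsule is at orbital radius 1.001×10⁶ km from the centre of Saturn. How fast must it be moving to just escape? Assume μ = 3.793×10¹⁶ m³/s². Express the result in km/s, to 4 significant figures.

r = 1.001×10⁶ km = 1.001×10⁹ m.
Escape speed v_esc = √(2μ/r) = √(2 × 3.793×10¹⁶ / 1.001×10⁹) = √(7.578×10⁷) = 8705 m/s.
= 8.705 km/s.

v_esc ≈ 8.705 km/s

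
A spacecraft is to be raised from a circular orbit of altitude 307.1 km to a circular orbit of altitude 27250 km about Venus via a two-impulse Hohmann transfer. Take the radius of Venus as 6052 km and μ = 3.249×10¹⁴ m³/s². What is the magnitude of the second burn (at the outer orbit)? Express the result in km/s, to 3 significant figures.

r₁ = 6052 + 307.1 = 6359.1 km = 6.3591×10⁶ m.
r₂ = 6052 + 27250 = 33302 km = 3.3302×10⁷ m.
Transfer ellipse a_t = (r₁ + r₂)/2 = 1.983×10⁷ m.
At r₁: circular v_c1 = √(μ/r₁) = 7148 m/s; transfer-periapsis v_p = √[μ(2/r₁ − 1/a_t)] = 9263 m/s.
At r₂: circular v_c2 = √(μ/r₂) = 3123 m/s; transfer-apoapsis v_a = √[μ(2/r₂ − 1/a_t)] = 1769 m/s.
Δv₂ = v_c2 − v_a = 1355 m/s.
= 1.355 km/s.

Δv ≈ 1.35 km/s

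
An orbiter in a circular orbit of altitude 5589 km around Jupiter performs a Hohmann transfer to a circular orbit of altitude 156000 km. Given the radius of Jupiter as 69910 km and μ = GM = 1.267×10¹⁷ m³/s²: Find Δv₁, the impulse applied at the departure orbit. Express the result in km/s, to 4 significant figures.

r₁ = 69910 + 5589 = 75499 km = 7.5499×10⁷ m.
r₂ = 69910 + 156000 = 225910 km = 2.2591×10⁸ m.
Transfer ellipse a_t = (r₁ + r₂)/2 = 1.507×10⁸ m.
At r₁: circular v_c1 = √(μ/r₁) = 40970 m/s; transfer-perijove v_p = √[μ(2/r₁ − 1/a_t)] = 50160 m/s.
Δv₁ = v_p − v_c1 = 9190 m/s.
= 9.190 km/s.

Δv ≈ 9.190 km/s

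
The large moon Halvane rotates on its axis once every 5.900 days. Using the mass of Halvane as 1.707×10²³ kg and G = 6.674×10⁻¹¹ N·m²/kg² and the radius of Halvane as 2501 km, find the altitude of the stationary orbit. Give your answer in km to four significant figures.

μ = GM = 6.674×10⁻¹¹ × 1.707×10²³ = 1.139×10¹³ m³/s².
T = 5.900 days = 5.098×10⁵ s.
A synchronous orbit has period T, so by Kepler's third law a = (μT²/4π²)^(1/3).
μT²/4π² = 1.139×10¹³ × (5.098×10⁵)² / 39.48 = 7.499×10²² m³.
a = 4.217×10⁷ m = 42169 km.
Altitude h = a − R = 42169 − 2501 = 39668 km.

h_sync ≈ 39670 km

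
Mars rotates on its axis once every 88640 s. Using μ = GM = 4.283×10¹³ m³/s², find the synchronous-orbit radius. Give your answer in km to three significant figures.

A synchronous orbit has period T, so by Kepler's third law a = (μT²/4π²)^(1/3).
μT²/4π² = 4.283×10¹³ × (8.864×10⁴)² / 39.48 = 8.524×10²¹ m³.
a = 2.043×10⁷ m = 20428 km.

r_sync ≈ 20400 km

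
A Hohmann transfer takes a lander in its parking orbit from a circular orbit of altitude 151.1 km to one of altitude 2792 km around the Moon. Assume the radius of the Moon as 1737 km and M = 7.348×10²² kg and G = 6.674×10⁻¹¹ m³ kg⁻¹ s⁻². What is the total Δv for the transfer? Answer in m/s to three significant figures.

Δv_total ≈ 545 m/s

μ = GM = 6.674×10⁻¹¹ × 7.348×10²² = 4.904×10¹² m³/s².
r₁ = 1737 + 151.1 = 1888.1 km = 1.8881×10⁶ m.
r₂ = 1737 + 2792 = 4529.0 km = 4.5290×10⁶ m.
Transfer ellipse a_t = (r₁ + r₂)/2 = 3.209×10⁶ m.
At r₁: circular v_c1 = √(μ/r₁) = 1612 m/s; transfer-perilune v_p = √[μ(2/r₁ − 1/a_t)] = 1915 m/s.
Δv₁ = v_p − v_c1 = 303.1 m/s.
At r₂: circular v_c2 = √(μ/r₂) = 1041 m/s; transfer-apolune v_a = √[μ(2/r₂ − 1/a_t)] = 798.2 m/s.
Δv₂ = v_c2 − v_a = 242.3 m/s.
Total Δv = Δv₁ + Δv₂ = 545.5 m/s.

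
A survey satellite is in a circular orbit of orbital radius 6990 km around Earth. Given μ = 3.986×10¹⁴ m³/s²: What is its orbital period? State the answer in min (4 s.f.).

r = 6990 km = 6.990×10⁶ m.
Kepler's third law: T = 2π√(r³/μ) = 2π√((6.990×10⁶)³ / 3.986×10¹⁴).
r³/μ = 8.568×10⁵ s², so T = 2π × 9.257×10² = 5.816×10³ s.
Converting: 5.816×10³ s ÷ 60.00 = 96.93 min.

T ≈ 96.93 min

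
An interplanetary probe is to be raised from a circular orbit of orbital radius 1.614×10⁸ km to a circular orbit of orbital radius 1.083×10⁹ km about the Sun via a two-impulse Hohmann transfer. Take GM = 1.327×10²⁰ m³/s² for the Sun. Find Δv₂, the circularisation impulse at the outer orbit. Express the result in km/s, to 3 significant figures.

r₁ = 1.614×10⁸ km = 1.614×10¹¹ m.
r₂ = 1.083×10⁹ km = 1.083×10¹² m.
Transfer ellipse a_t = (r₁ + r₂)/2 = 6.222×10¹¹ m.
At r₁: circular v_c1 = √(μ/r₁) = 28670 m/s; transfer-perihelion v_p = √[μ(2/r₁ − 1/a_t)] = 37830 m/s.
At r₂: circular v_c2 = √(μ/r₂) = 11070 m/s; transfer-aphelion v_a = √[μ(2/r₂ − 1/a_t)] = 5638 m/s.
Δv₂ = v_c2 − v_a = 5432 m/s.
= 5.432 km/s.

Δv ≈ 5.43 km/s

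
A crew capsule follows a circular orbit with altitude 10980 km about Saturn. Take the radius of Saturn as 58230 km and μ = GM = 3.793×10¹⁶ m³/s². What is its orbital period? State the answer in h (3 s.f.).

r = 58230 + 10980 = 69210 km = 6.9210×10⁷ m.
Kepler's third law: T = 2π√(r³/μ) = 2π√((6.921×10⁷)³ / 3.793×10¹⁶).
r³/μ = 8.740×10⁶ s², so T = 2π × 2.956×10³ = 1.858×10⁴ s.
Converting: 1.858×10⁴ s ÷ 3600 = 5.160 h.

T ≈ 5.16 h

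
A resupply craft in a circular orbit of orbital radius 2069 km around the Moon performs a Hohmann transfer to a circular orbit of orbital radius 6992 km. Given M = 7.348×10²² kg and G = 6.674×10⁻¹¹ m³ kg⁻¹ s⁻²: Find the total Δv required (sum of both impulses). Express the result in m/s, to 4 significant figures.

Δv_total ≈ 644.6 m/s

μ = GM = 6.674×10⁻¹¹ × 7.348×10²² = 4.904×10¹² m³/s².
r₁ = 2069 km = 2.069×10⁶ m.
r₂ = 6992 km = 6.992×10⁶ m.
Transfer ellipse a_t = (r₁ + r₂)/2 = 4.530×10⁶ m.
At r₁: circular v_c1 = √(μ/r₁) = 1540 m/s; transfer-perilune v_p = √[μ(2/r₁ − 1/a_t)] = 1913 m/s.
Δv₁ = v_p − v_c1 = 373.0 m/s.
At r₂: circular v_c2 = √(μ/r₂) = 837.5 m/s; transfer-apolune v_a = √[μ(2/r₂ − 1/a_t)] = 566.0 m/s.
Δv₂ = v_c2 − v_a = 271.5 m/s.
Total Δv = Δv₁ + Δv₂ = 644.6 m/s.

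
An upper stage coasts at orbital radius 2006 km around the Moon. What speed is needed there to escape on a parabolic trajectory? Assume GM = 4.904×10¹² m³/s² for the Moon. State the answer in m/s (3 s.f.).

r = 2006 km = 2.006×10⁶ m.
Escape speed v_esc = √(2μ/r) = √(2 × 4.904×10¹² / 2.006×10⁶) = √(4.889×10⁶) = 2211 m/s.

v_esc ≈ 2210 m/s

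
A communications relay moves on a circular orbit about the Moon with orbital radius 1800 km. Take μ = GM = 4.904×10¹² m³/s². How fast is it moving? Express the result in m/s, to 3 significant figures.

v ≈ 1650 m/s

r = 1800 km = 1.800×10⁶ m.
For a circular orbit v = √(μ/r) = √(4.904×10¹² / 1.800×10⁶) = √(2.724×10⁶) = 1651 m/s.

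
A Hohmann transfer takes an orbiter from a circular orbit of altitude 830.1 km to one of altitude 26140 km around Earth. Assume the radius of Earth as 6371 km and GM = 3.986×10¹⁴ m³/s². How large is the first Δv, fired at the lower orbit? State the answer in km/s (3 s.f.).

r₁ = 6371 + 830.1 = 7201.1 km = 7.2011×10⁶ m.
r₂ = 6371 + 26140 = 32511 km = 3.2511×10⁷ m.
Transfer ellipse a_t = (r₁ + r₂)/2 = 1.986×10⁷ m.
At r₁: circular v_c1 = √(μ/r₁) = 7440 m/s; transfer-perigee v_p = √[μ(2/r₁ − 1/a_t)] = 9520 m/s.
Δv₁ = v_p − v_c1 = 2080 m/s.
= 2.080 km/s.

Δv ≈ 2.08 km/s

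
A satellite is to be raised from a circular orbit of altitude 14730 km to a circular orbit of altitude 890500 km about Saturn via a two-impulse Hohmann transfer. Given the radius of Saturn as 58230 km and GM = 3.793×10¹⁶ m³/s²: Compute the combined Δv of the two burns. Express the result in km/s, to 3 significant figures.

r₁ = 58230 + 14730 = 72960 km = 7.2960×10⁷ m.
r₂ = 58230 + 890500 = 948730 km = 9.4873×10⁸ m.
Transfer ellipse a_t = (r₁ + r₂)/2 = 5.108×10⁸ m.
At r₁: circular v_c1 = √(μ/r₁) = 22800 m/s; transfer-perikrone v_p = √[μ(2/r₁ − 1/a_t)] = 31070 m/s.
Δv₁ = v_p − v_c1 = 8272 m/s.
At r₂: circular v_c2 = √(μ/r₂) = 6323 m/s; transfer-apokrone v_a = √[μ(2/r₂ − 1/a_t)] = 2390 m/s.
Δv₂ = v_c2 − v_a = 3933 m/s.
Total Δv = Δv₁ + Δv₂ = 12210 m/s = 12.21 km/s.

Δv_total ≈ 12.2 km/s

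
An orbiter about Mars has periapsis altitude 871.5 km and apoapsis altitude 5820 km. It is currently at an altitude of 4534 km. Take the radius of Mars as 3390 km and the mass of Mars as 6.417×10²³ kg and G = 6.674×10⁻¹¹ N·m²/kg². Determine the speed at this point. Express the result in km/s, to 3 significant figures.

μ = GM = 6.674×10⁻¹¹ × 6.417×10²³ = 4.283×10¹³ m³/s².
r_p = 3390 + 871.5 = 4261.5 km = 4.2615×10⁶ m.
r_a = 3390 + 5820 = 9210.0 km = 9.2100×10⁶ m.
r = 3390 + 4534 = 7924.0 km = 7.924×10⁶ m.
Semi-major axis a = (r_p + r_a)/2 = 6735.8 km = 6.736×10⁶ m.
Vis-viva: v² = μ(2/r − 1/a) = 4.283×10¹³ × (2.524×10⁻⁷ − 1.485×10⁻⁷) = 4.451×10⁶ m²/s².
v = 2110 m/s = 2.110 km/s.

v ≈ 2.11 km/s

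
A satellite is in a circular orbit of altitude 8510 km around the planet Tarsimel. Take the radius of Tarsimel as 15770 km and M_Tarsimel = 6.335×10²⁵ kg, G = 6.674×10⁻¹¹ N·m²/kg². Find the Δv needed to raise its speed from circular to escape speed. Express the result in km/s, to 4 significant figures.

Δv ≈ 5.466 km/s

μ = GM = 6.674×10⁻¹¹ × 6.335×10²⁵ = 4.228×10¹⁵ m³/s².
r = 15770 + 8510 = 24280 km = 2.4280×10⁷ m.
Circular speed v_c = √(μ/r) = 13200 m/s.
Escape speed v_esc = √(2μ/r) = √2 × v_c = 18660 m/s.
Δv = v_esc − v_c = 5466 m/s = 5.466 km/s.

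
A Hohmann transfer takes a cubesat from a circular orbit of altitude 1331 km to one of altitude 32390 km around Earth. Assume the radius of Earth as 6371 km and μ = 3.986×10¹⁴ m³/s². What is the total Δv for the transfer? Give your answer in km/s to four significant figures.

r₁ = 6371 + 1331 = 7702.0 km = 7.7020×10⁶ m.
r₂ = 6371 + 32390 = 38761 km = 3.8761×10⁷ m.
Transfer ellipse a_t = (r₁ + r₂)/2 = 2.323×10⁷ m.
At r₁: circular v_c1 = √(μ/r₁) = 7194 m/s; transfer-perigee v_p = √[μ(2/r₁ − 1/a_t)] = 9292 m/s.
Δv₁ = v_p − v_c1 = 2098 m/s.
At r₂: circular v_c2 = √(μ/r₂) = 3207 m/s; transfer-apogee v_a = √[μ(2/r₂ − 1/a_t)] = 1846 m/s.
Δv₂ = v_c2 − v_a = 1360 m/s.
Total Δv = Δv₁ + Δv₂ = 3459 m/s = 3.459 km/s.

Δv_total ≈ 3.459 km/s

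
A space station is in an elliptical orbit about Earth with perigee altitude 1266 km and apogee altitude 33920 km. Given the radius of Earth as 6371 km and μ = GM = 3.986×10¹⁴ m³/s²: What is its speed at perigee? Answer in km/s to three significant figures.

r_p = 6371 + 1266 = 7637.0 km = 7.6370×10⁶ m.
r_a = 6371 + 33920 = 40291 km = 4.0291×10⁷ m.
Semi-major axis a = (r_p + r_a)/2 = 23964 km = 2.396×10⁷ m.
Vis-viva: v² = μ(2/r − 1/a) = 3.986×10¹⁴ × (2.619×10⁻⁷ − 4.173×10⁻⁸) = 8.775×10⁷ m²/s².
v = 9368 m/s = 9.368 km/s.

v ≈ 9.37 km/s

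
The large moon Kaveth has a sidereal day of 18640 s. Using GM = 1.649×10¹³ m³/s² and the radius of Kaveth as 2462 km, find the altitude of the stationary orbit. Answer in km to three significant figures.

h_sync ≈ 2790 km

A synchronous orbit has period T, so by Kepler's third law a = (μT²/4π²)^(1/3).
μT²/4π² = 1.649×10¹³ × (1.864×10⁴)² / 39.48 = 1.451×10²⁰ m³.
a = 5.255×10⁶ m = 5255.1 km.
Altitude h = a − R = 5255.1 − 2462 = 2793.1 km.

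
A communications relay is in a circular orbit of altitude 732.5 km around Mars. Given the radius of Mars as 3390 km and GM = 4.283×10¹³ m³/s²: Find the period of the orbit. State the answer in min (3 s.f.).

r = 3390 + 732.5 = 4122.5 km = 4.1225×10⁶ m.
Kepler's third law: T = 2π√(r³/μ) = 2π√((4.122×10⁶)³ / 4.283×10¹³).
r³/μ = 1.636×10⁶ s², so T = 2π × 1.279×10³ = 8.036×10³ s.
Converting: 8.036×10³ s ÷ 60.00 = 133.9 min.

T ≈ 134 min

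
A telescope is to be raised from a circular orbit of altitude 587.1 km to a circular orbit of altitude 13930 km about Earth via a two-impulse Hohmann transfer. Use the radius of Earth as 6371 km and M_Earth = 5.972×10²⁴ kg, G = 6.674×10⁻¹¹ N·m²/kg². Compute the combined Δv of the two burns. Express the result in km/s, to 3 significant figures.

μ = GM = 6.674×10⁻¹¹ × 5.972×10²⁴ = 3.986×10¹⁴ m³/s².
r₁ = 6371 + 587.1 = 6958.1 km = 6.9581×10⁶ m.
r₂ = 6371 + 13930 = 20301 km = 2.0301×10⁷ m.
Transfer ellipse a_t = (r₁ + r₂)/2 = 1.363×10⁷ m.
At r₁: circular v_c1 = √(μ/r₁) = 7568 m/s; transfer-perigee v_p = √[μ(2/r₁ − 1/a_t)] = 9237 m/s.
Δv₁ = v_p − v_c1 = 1668 m/s.
At r₂: circular v_c2 = √(μ/r₂) = 4431 m/s; transfer-apogee v_a = √[μ(2/r₂ − 1/a_t)] = 3166 m/s.
Δv₂ = v_c2 − v_a = 1265 m/s.
Total Δv = Δv₁ + Δv₂ = 2933 m/s = 2.933 km/s.

Δv_total ≈ 2.93 km/s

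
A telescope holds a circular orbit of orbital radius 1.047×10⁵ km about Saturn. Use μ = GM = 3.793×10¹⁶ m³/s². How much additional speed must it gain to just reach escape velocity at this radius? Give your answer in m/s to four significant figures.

Δv ≈ 7884 m/s

r = 1.047×10⁵ km = 1.047×10⁸ m.
Circular speed v_c = √(μ/r) = 19030 m/s.
Escape speed v_esc = √(2μ/r) = √2 × v_c = 26920 m/s.
Δv = v_esc − v_c = 7884 m/s.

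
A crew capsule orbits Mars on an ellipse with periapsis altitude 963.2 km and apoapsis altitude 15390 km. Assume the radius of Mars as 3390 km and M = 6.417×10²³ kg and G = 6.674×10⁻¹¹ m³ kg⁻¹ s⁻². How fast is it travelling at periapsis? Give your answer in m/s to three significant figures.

μ = GM = 6.674×10⁻¹¹ × 6.417×10²³ = 4.283×10¹³ m³/s².
r_p = 3390 + 963.2 = 4353.2 km = 4.3532×10⁶ m.
r_a = 3390 + 15390 = 18780 km = 1.8780×10⁷ m.
Semi-major axis a = (r_p + r_a)/2 = 11567 km = 1.157×10⁷ m.
Vis-viva: v² = μ(2/r − 1/a) = 4.283×10¹³ × (4.594×10⁻⁷ − 8.646×10⁻⁸) = 1.597×10⁷ m²/s².
v = 3997 m/s.

v ≈ 4000 m/s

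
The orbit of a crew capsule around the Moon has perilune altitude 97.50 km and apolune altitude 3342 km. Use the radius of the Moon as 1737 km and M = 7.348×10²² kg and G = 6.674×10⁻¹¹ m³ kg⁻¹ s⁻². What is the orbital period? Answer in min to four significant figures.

μ = GM = 6.674×10⁻¹¹ × 7.348×10²² = 4.904×10¹² m³/s².
r_p = 1737 + 97.50 = 1834.5 km = 1.8345×10⁶ m.
r_a = 1737 + 3342 = 5079.0 km = 5.0790×10⁶ m.
Semi-major axis a = (r_p + r_a)/2 = (1834.5 + 5079.0)/2 = 3456.8 km = 3.457×10⁶ m.
By Kepler's third law T = 2π√(a³/μ) = 2π × 2.902×10³ = 1.823×10⁴ s.
= 303.9 min.

T ≈ 303.9 min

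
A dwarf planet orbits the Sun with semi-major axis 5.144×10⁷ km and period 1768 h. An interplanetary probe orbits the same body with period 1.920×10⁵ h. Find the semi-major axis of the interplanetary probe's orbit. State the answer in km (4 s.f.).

a₂ ≈ 1.171×10⁹ km

Kepler's third law: a³ ∝ T², so a₂ = a₁ (T₂/T₁)^(2/3).
T₂/T₁ = 108.6, (T₂/T₁)^(2/3) = 22.76.
a₂ = 5.144×10⁷ × 22.76 = 1.171×10⁹ km.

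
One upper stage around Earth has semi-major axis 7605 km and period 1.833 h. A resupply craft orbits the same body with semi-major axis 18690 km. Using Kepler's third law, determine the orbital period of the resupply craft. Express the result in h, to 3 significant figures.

T₂ ≈ 7.06 h

Kepler's third law: T² ∝ a³, so T₂ = T₁ (a₂/a₁)^(3/2).
a₂/a₁ = 2.458, (a₂/a₁)^(3/2) = 3.853.
T₂ = 1.833 × 3.853 = 7.062 h.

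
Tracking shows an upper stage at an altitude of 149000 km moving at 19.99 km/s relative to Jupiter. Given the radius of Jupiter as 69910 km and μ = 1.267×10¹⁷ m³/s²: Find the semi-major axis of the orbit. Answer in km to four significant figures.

a ≈ 1.672×10⁵ km

r = 69910 + 149000 = 2.1891×10⁵ km = 2.189×10⁸ m.
Vis-viva rearranged: 1/a = 2/r − v²/μ = 9.136×10⁻⁹ − 3.154×10⁻⁹ = 5.982×10⁻⁹ m⁻¹.
a = 1.672×10⁸ m = 1.6716×10⁵ km.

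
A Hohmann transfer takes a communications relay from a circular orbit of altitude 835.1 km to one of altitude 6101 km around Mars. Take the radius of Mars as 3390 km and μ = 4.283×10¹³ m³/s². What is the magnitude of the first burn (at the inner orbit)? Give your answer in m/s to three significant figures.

r₁ = 3390 + 835.1 = 4225.1 km = 4.2251×10⁶ m.
r₂ = 3390 + 6101 = 9491.0 km = 9.4910×10⁶ m.
Transfer ellipse a_t = (r₁ + r₂)/2 = 6.858×10⁶ m.
At r₁: circular v_c1 = √(μ/r₁) = 3184 m/s; transfer-periapsis v_p = √[μ(2/r₁ − 1/a_t)] = 3746 m/s.
Δv₁ = v_p − v_c1 = 561.6 m/s.

Δv ≈ 562 m/s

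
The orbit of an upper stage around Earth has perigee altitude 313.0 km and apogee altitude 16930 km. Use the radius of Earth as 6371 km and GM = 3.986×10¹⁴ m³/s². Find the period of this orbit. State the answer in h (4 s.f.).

T ≈ 5.075 h

r_p = 6371 + 313.0 = 6684.0 km = 6.6840×10⁶ m.
r_a = 6371 + 16930 = 23301 km = 2.3301×10⁷ m.
Semi-major axis a = (r_p + r_a)/2 = (6684.0 + 23301)/2 = 14992 km = 1.499×10⁷ m.
By Kepler's third law T = 2π√(a³/μ) = 2π × 2.908×10³ = 1.827×10⁴ s.
= 5.075 h.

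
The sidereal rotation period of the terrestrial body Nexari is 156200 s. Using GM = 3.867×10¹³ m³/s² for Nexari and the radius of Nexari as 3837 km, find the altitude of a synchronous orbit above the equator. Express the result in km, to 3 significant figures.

A synchronous orbit has period T, so by Kepler's third law a = (μT²/4π²)^(1/3).
μT²/4π² = 3.867×10¹³ × (1.562×10⁵)² / 39.48 = 2.390×10²² m³.
a = 2.880×10⁷ m = 28804 km.
Altitude h = a − R = 28804 − 3837 = 24967 km.

h_sync ≈ 25000 km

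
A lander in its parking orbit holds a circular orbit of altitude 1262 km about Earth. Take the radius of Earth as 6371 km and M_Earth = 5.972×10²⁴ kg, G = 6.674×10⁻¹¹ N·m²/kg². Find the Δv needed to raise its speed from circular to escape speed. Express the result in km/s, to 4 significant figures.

Δv ≈ 2.993 km/s

μ = GM = 6.674×10⁻¹¹ × 5.972×10²⁴ = 3.986×10¹⁴ m³/s².
r = 6371 + 1262 = 7633.0 km = 7.6330×10⁶ m.
Circular speed v_c = √(μ/r) = 7226 m/s.
Escape speed v_esc = √(2μ/r) = √2 × v_c = 10220 m/s.
Δv = v_esc − v_c = 2993 m/s = 2.993 km/s.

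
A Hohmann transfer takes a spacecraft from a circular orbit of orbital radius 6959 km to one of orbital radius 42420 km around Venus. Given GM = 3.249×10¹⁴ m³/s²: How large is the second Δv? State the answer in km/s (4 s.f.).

Δv ≈ 1.298 km/s

r₁ = 6959 km = 6.959×10⁶ m.
r₂ = 42420 km = 4.242×10⁷ m.
Transfer ellipse a_t = (r₁ + r₂)/2 = 2.469×10⁷ m.
At r₁: circular v_c1 = √(μ/r₁) = 6833 m/s; transfer-periapsis v_p = √[μ(2/r₁ − 1/a_t)] = 8956 m/s.
At r₂: circular v_c2 = √(μ/r₂) = 2768 m/s; transfer-apoapsis v_a = √[μ(2/r₂ − 1/a_t)] = 1469 m/s.
Δv₂ = v_c2 − v_a = 1298 m/s.
= 1.298 km/s.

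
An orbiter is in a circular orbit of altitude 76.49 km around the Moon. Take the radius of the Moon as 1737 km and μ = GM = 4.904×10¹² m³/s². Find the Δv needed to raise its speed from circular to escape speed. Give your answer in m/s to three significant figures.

r = 1737 + 76.49 = 1813.5 km = 1.8135×10⁶ m.
Circular speed v_c = √(μ/r) = 1644 m/s.
Escape speed v_esc = √(2μ/r) = √2 × v_c = 2326 m/s.
Δv = v_esc − v_c = 681.1 m/s.

Δv ≈ 681 m/s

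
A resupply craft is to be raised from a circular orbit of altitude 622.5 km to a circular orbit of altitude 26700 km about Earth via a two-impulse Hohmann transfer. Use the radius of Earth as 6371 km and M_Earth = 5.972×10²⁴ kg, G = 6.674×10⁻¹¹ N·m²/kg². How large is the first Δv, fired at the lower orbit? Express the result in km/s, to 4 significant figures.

μ = GM = 6.674×10⁻¹¹ × 5.972×10²⁴ = 3.986×10¹⁴ m³/s².
r₁ = 6371 + 622.5 = 6993.5 km = 6.9935×10⁶ m.
r₂ = 6371 + 26700 = 33071 km = 3.3071×10⁷ m.
Transfer ellipse a_t = (r₁ + r₂)/2 = 2.003×10⁷ m.
At r₁: circular v_c1 = √(μ/r₁) = 7549 m/s; transfer-perigee v_p = √[μ(2/r₁ − 1/a_t)] = 9700 m/s.
Δv₁ = v_p − v_c1 = 2151 m/s.
= 2.151 km/s.

Δv ≈ 2.151 km/s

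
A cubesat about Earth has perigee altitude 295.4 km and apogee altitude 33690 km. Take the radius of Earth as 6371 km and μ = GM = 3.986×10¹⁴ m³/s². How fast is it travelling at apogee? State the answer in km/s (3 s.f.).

r_p = 6371 + 295.4 = 6666.4 km = 6.6664×10⁶ m.
r_a = 6371 + 33690 = 40061 km = 4.0061×10⁷ m.
Semi-major axis a = (r_p + r_a)/2 = 23364 km = 2.336×10⁷ m.
Vis-viva: v² = μ(2/r − 1/a) = 3.986×10¹⁴ × (4.992×10⁻⁸ − 4.280×10⁻⁸) = 2.839×10⁶ m²/s².
v = 1685 m/s = 1.685 km/s.

v ≈ 1.68 km/s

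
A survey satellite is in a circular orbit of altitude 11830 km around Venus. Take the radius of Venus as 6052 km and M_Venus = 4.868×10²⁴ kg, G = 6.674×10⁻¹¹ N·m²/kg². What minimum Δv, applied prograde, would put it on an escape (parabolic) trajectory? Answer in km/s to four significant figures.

μ = GM = 6.674×10⁻¹¹ × 4.868×10²⁴ = 3.249×10¹⁴ m³/s².
r = 6052 + 11830 = 17882 km = 1.7882×10⁷ m.
Circular speed v_c = √(μ/r) = 4262 m/s.
Escape speed v_esc = √(2μ/r) = √2 × v_c = 6028 m/s.
Δv = v_esc − v_c = 1766 m/s = 1.766 km/s.

Δv ≈ 1.766 km/s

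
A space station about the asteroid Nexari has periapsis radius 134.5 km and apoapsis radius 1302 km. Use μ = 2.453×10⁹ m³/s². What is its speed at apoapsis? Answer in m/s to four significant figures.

v ≈ 18.78 m/s

Semi-major axis a = (r_p + r_a)/2 = 718.25 km = 7.182×10⁵ m.
Vis-viva: v² = μ(2/r − 1/a) = 2.453×10⁹ × (1.536×10⁻⁶ − 1.392×10⁻⁶) = 3.528×10² m²/s².
v = 18.78 m/s.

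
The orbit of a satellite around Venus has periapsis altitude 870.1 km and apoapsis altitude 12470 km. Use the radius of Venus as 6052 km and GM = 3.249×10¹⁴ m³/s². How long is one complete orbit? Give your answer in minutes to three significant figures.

r_p = 6052 + 870.1 = 6922.1 km = 6.9221×10⁶ m.
r_a = 6052 + 12470 = 18522 km = 1.8522×10⁷ m.
Semi-major axis a = (r_p + r_a)/2 = (6922.1 + 18522)/2 = 12722 km = 1.272×10⁷ m.
By Kepler's third law T = 2π√(a³/μ) = 2π × 2.517×10³ = 1.582×10⁴ s.
= 263.6 minutes.

T ≈ 264 minutes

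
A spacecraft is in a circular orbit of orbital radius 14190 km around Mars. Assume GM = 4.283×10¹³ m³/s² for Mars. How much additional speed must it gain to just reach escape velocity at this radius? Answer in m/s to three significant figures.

r = 14190 km = 1.419×10⁷ m.
Circular speed v_c = √(μ/r) = 1737 m/s.
Escape speed v_esc = √(2μ/r) = √2 × v_c = 2457 m/s.
Δv = v_esc − v_c = 719.6 m/s.

Δv ≈ 720 m/s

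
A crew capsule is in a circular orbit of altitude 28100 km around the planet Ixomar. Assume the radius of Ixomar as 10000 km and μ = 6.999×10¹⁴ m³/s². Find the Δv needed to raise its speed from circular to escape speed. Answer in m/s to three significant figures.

r = 10000 + 28100 = 38100 km = 3.8100×10⁷ m.
Circular speed v_c = √(μ/r) = 4286 m/s.
Escape speed v_esc = √(2μ/r) = √2 × v_c = 6061 m/s.
Δv = v_esc − v_c = 1775 m/s.

Δv ≈ 1780 m/s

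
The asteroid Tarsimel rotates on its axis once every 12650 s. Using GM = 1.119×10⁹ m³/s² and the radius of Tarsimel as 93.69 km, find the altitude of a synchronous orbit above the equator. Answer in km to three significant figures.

A synchronous orbit has period T, so by Kepler's third law a = (μT²/4π²)^(1/3).
μT²/4π² = 1.119×10⁹ × (1.265×10⁴)² / 39.48 = 4.536×10¹⁵ m³.
a = 1.655×10⁵ m = 165.53 km.
Altitude h = a − R = 165.53 − 93.69 = 71.843 km.

h_sync ≈ 71.8 km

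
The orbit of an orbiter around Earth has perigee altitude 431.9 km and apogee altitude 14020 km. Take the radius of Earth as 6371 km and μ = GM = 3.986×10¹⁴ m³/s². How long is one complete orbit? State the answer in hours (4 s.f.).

r_p = 6371 + 431.9 = 6802.9 km = 6.8029×10⁶ m.
r_a = 6371 + 14020 = 20391 km = 2.0391×10⁷ m.
Semi-major axis a = (r_p + r_a)/2 = (6802.9 + 20391)/2 = 13597 km = 1.360×10⁷ m.
By Kepler's third law T = 2π√(a³/μ) = 2π × 2.511×10³ = 1.578×10⁴ s.
= 4.383 hours.

T ≈ 4.383 hours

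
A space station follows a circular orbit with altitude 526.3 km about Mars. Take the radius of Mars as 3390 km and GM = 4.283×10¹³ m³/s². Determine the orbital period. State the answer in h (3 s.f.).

T ≈ 2.07 h

r = 3390 + 526.3 = 3916.3 km = 3.9163×10⁶ m.
Kepler's third law: T = 2π√(r³/μ) = 2π√((3.916×10⁶)³ / 4.283×10¹³).
r³/μ = 1.402×10⁶ s², so T = 2π × 1.184×10³ = 7.441×10³ s.
Converting: 7.441×10³ s ÷ 3600 = 2.067 h.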